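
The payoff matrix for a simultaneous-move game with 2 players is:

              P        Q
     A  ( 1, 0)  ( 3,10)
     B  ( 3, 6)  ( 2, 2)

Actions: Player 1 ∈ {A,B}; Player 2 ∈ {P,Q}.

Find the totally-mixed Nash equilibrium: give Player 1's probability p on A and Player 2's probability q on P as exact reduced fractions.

(p,q) = (2/7, 1/3)

P1 indiff ⇒ q·1+(1-q)·3 = q·3+(1-q)·2 ⇒ q(-2) = (1-q)(-1) ⇒ q = 1/3
P2 indiff ⇒ p·0+(1-p)·6 = p·10+(1-p)·2 ⇒ p(-10) = (1-p)(-4) ⇒ p = 2/7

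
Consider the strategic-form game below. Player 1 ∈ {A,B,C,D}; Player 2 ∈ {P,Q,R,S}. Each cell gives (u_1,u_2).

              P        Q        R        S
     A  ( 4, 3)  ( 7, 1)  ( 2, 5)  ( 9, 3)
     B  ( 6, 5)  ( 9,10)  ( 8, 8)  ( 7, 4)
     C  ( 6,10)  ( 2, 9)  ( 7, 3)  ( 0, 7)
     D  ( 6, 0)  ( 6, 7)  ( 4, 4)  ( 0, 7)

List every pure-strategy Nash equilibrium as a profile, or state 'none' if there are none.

NE set: (B,Q), (C,P)

(A,P): not NE [P1→D gives 6>4; P2→R gives 5>3]
(A,Q): not NE [P1→B gives 9>7; P2→R gives 5>1]
(A,R): not NE [P1→B gives 8>2]
(A,S): not NE [P2→R gives 5>3]
(B,P): not NE [P2→Q gives 10>5]
(B,Q): NE
(B,R): not NE [P2→Q gives 10>8]
(B,S): not NE [P1→A gives 9>7; P2→Q gives 10>4]
(C,P): NE
(C,Q): not NE [P1→B gives 9>2; P2→P gives 10>9]
(C,R): not NE [P1→B gives 8>7; P2→P gives 10>3]
(C,S): not NE [P1→A gives 9>0; P2→P gives 10>7]
(D,P): not NE [P2→S gives 7>0]
(D,Q): not NE [P1→B gives 9>6]
(D,R): not NE [P1→B gives 8>4; P2→S gives 7>4]
(D,S): not NE [P1→A gives 9>0]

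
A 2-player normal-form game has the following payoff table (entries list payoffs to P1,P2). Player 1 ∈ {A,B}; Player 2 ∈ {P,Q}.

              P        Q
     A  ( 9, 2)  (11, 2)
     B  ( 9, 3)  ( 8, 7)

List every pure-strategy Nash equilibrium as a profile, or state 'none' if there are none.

NE set: (A,P), (A,Q)

(A,P): NE
(A,Q): NE
(B,P): not NE [P2→Q gives 7>3]
(B,Q): not NE [P1→A gives 11>8]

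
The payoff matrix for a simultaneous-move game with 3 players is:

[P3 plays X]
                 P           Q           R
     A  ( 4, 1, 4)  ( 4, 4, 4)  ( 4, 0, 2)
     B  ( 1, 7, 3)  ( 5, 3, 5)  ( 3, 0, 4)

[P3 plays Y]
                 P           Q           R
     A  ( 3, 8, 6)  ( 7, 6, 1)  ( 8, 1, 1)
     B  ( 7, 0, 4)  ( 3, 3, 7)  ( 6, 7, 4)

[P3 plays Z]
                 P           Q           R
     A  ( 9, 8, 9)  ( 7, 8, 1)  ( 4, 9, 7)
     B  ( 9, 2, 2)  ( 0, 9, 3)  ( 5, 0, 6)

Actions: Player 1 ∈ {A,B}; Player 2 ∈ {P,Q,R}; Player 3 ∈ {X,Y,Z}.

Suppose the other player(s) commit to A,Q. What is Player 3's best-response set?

u_3(X vs A,Q) = 4
u_3(Y vs A,Q) = 1
u_3(Z vs A,Q) = 1
max payoff 4 at {X}

argmax u_3 = {X}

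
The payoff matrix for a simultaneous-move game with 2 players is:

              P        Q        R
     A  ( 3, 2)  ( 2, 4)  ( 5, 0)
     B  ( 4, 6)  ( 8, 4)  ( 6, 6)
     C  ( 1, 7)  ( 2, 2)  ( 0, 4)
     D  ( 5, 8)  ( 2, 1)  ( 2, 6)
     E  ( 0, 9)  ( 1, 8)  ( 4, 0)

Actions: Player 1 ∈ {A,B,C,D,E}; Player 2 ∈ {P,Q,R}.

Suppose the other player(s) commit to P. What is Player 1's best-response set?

u_1(A vs P) = 3
u_1(B vs P) = 4
u_1(C vs P) = 1
u_1(D vs P) = 5
u_1(E vs P) = 0
max payoff 5 at {D}

argmax u_1 = {D}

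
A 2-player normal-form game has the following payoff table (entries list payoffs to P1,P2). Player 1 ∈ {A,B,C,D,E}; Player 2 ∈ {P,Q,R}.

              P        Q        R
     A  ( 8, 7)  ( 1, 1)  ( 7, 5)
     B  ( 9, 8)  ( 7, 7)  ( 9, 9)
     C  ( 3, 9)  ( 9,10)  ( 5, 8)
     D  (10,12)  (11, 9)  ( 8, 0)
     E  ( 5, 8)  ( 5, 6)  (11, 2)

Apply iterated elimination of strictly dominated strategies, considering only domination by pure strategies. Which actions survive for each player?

P1 drop A (B beats it: P:9>8 Q:7>1 R:9>7)
P1 drop C (D beats it: P:10>3 Q:11>9 R:8>5)
P2 drop Q (P beats it: B:8>7 D:12>9 E:8>6)
P1→{B,D,E} P2→{P,R}

Remaining: P1:{B,D,E} P2:{P,R}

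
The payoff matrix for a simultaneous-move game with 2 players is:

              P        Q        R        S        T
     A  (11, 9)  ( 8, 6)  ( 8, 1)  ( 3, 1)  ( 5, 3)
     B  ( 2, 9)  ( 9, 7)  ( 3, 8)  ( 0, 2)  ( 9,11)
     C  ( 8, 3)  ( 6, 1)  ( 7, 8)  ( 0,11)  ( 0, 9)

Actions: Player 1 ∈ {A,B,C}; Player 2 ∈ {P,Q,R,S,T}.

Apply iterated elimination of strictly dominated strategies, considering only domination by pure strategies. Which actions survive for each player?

P1 drop C (A beats it: P:11>8 Q:8>6 R:8>7 S:3>0 T:5>0)
P2 drop Q (P beats it: A:9>6 B:9>7)
P2 drop R (P beats it: A:9>1 B:9>8)
P2 drop S (P beats it: A:9>1 B:9>2)
P1→{A,B} P2→{P,T}

Survivors P1:{A,B} P2:{P,T}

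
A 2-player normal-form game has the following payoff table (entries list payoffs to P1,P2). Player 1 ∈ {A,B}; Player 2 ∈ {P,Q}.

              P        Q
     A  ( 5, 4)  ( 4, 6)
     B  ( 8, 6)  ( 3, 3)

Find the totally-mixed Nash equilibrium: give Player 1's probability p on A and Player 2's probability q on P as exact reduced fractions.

(p,q) = (3/5, 1/4)

P1 indiff ⇒ q·5+(1-q)·4 = q·8+(1-q)·3 ⇒ q(-3) = (1-q)(-1) ⇒ q = 1/4
P2 indiff ⇒ p·4+(1-p)·6 = p·6+(1-p)·3 ⇒ p(-2) = (1-p)(-3) ⇒ p = 3/5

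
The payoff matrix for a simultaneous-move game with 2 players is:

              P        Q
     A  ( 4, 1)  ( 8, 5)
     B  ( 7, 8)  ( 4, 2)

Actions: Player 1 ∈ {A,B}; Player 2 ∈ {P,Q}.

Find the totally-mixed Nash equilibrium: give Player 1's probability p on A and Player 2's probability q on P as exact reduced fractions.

P1 indiff ⇒ q·4+(1-q)·8 = q·7+(1-q)·4 ⇒ q(-3) = (1-q)(-4) ⇒ q = 4/7
P2 indiff ⇒ p·1+(1-p)·8 = p·5+(1-p)·2 ⇒ p(-4) = (1-p)(-6) ⇒ p = 3/5

p=3/5, q=4/7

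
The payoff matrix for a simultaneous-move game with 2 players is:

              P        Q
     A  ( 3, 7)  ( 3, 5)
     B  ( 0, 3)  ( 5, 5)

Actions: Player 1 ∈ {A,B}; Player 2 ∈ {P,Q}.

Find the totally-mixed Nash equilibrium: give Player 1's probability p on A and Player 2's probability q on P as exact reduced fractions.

P1 indiff ⇒ q·3+(1-q)·3 = q·0+(1-q)·5 ⇒ q(3) = (1-q)(2) ⇒ q = 2/5
P2 indiff ⇒ p·7+(1-p)·3 = p·5+(1-p)·5 ⇒ p(2) = (1-p)(2) ⇒ p = 1/2

(p,q) = (1/2, 2/5)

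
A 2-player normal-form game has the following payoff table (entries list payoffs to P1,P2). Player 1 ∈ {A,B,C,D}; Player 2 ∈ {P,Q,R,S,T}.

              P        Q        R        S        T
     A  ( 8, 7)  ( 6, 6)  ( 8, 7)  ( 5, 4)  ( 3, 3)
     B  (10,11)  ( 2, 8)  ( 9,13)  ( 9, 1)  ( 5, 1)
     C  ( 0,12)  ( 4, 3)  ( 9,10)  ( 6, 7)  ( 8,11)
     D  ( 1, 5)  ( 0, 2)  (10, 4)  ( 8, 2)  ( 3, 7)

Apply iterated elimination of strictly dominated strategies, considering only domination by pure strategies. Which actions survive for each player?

P2 drop Q (P beats it: A:7>6 B:11>8 C:12>3 D:5>2)
P1 drop A (B beats it: P:10>8 R:9>8 S:9>5 T:5>3)
P2 drop S (P beats it: B:11>1 C:12>7 D:5>2)
P1→{B,C,D} P2→{P,R,T}

Remaining: P1:{B,C,D} P2:{P,R,T}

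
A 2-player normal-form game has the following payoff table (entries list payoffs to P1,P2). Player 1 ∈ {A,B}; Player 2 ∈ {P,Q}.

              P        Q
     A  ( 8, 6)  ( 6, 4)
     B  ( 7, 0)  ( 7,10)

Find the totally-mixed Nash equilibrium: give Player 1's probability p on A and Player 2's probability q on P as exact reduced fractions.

P1 mixes 5/6 on A; P2 mixes 1/2 on P

P1 indiff ⇒ q·8+(1-q)·6 = q·7+(1-q)·7 ⇒ q(1) = (1-q)(1) ⇒ q = 1/2
P2 indiff ⇒ p·6+(1-p)·0 = p·4+(1-p)·10 ⇒ p(2) = (1-p)(10) ⇒ p = 5/6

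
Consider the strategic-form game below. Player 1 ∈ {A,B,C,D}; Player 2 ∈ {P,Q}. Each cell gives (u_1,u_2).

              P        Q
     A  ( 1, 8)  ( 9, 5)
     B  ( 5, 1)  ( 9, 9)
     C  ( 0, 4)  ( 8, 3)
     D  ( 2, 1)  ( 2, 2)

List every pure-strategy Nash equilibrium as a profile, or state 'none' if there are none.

PSNE = {(B,Q)}

(A,P): not NE [P1→B gives 5>1]
(A,Q): not NE [P2→P gives 8>5]
(B,P): not NE [P2→Q gives 9>1]
(B,Q): NE
(C,P): not NE [P1→B gives 5>0]
(C,Q): not NE [P1→B gives 9>8; P2→P gives 4>3]
(D,P): not NE [P1→B gives 5>2; P2→Q gives 2>1]
(D,Q): not NE [P1→B gives 9>2]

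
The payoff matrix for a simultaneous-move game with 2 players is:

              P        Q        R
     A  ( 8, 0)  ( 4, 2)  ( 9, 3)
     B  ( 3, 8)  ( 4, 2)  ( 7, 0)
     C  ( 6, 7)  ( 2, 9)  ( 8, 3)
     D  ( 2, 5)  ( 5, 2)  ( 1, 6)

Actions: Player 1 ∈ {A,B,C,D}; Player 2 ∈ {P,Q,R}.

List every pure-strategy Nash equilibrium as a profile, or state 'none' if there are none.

(A,P): not NE [P2→R gives 3>0]
(A,Q): not NE [P1→D gives 5>4; P2→R gives 3>2]
(A,R): NE
(B,P): not NE [P1→A gives 8>3]
(B,Q): not NE [P1→D gives 5>4; P2→P gives 8>2]
(B,R): not NE [P1→A gives 9>7; P2→P gives 8>0]
(C,P): not NE [P1→A gives 8>6; P2→Q gives 9>7]
(C,Q): not NE [P1→D gives 5>2]
(C,R): not NE [P1→A gives 9>8; P2→Q gives 9>3]
(D,P): not NE [P1→A gives 8>2; P2→R gives 6>5]
(D,Q): not NE [P2→R gives 6>2]
(D,R): not NE [P1→A gives 9>1]

Nash profiles: (A,R)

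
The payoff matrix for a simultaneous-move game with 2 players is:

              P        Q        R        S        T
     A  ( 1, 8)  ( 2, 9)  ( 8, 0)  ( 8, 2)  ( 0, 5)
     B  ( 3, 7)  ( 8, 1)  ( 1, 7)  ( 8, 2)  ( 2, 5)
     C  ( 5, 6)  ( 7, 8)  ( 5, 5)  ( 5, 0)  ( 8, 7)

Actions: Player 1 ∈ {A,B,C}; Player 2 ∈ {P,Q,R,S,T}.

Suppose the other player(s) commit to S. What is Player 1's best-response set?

argmax u_1 = {A,B}

u_1(A vs S) = 8
u_1(B vs S) = 8
u_1(C vs S) = 5
max payoff 8 at {A,B}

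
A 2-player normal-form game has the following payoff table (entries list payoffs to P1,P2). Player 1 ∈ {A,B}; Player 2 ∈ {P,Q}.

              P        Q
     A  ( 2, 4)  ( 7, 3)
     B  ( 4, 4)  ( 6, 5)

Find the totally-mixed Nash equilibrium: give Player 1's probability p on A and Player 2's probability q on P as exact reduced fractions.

p=1/2, q=1/3

P1 indiff ⇒ q·2+(1-q)·7 = q·4+(1-q)·6 ⇒ q(-2) = (1-q)(-1) ⇒ q = 1/3
P2 indiff ⇒ p·4+(1-p)·4 = p·3+(1-p)·5 ⇒ p(1) = (1-p)(1) ⇒ p = 1/2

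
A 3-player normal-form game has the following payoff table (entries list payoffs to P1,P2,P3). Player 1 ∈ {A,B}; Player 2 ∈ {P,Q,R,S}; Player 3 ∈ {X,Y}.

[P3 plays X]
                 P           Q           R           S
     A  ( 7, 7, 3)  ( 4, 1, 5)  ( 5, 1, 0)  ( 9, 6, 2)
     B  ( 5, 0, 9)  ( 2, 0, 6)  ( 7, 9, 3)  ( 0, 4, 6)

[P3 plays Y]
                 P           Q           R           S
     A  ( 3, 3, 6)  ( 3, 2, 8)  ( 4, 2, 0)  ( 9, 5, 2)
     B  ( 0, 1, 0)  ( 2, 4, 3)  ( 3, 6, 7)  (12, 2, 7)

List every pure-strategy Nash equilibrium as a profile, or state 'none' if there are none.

Equilibria: none

(A,P,X): not NE [P3→Y gives 6>3]
(A,P,Y): not NE [P2→S gives 5>3]
(A,Q,X): not NE [P2→P gives 7>1; P3→Y gives 8>5]
(A,Q,Y): not NE [P2→S gives 5>2]
(A,R,X): not NE [P1→B gives 7>5; P2→P gives 7>1]
(A,R,Y): not NE [P2→S gives 5>2]
(A,S,X): not NE [P2→P gives 7>6]
(A,S,Y): not NE [P1→B gives 12>9]
(B,P,X): not NE [P1→A gives 7>5; P2→R gives 9>0]
(B,P,Y): not NE [P1→A gives 3>0; P2→R gives 6>1; P3→X gives 9>0]
(B,Q,X): not NE [P1→A gives 4>2; P2→R gives 9>0]
(B,Q,Y): not NE [P1→A gives 3>2; P2→R gives 6>4; P3→X gives 6>3]
(B,R,X): not NE [P3→Y gives 7>3]
(B,R,Y): not NE [P1→A gives 4>3]
(B,S,X): not NE [P1→A gives 9>0; P2→R gives 9>4; P3→Y gives 7>6]
(B,S,Y): not NE [P2→R gives 6>2]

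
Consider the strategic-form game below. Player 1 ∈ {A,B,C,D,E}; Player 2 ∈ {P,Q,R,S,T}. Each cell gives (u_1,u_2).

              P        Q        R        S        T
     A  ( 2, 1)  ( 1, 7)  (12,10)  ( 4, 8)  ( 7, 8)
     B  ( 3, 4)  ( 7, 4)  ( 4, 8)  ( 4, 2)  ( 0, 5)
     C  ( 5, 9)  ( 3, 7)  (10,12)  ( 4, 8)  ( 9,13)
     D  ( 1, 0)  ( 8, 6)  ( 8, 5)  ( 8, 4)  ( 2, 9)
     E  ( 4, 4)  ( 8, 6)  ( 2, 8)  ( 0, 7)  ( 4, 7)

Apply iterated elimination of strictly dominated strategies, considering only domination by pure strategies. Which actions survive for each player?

Remaining: P1:{A,C} P2:{R,T}

P2 drop P (R beats it: A:10>1 B:8>4 C:12>9 D:5>0 E:8>4)
P1 drop B (D beats it: Q:8>7 R:8>4 S:8>4 T:2>0)
P2 drop Q (T beats it: A:8>7 C:13>7 D:9>6 E:7>6)
P1 drop E (A beats it: R:12>2 S:4>0 T:7>4)
P2 drop S (R beats it: A:10>8 C:12>8 D:5>4)
P1 drop D (A beats it: R:12>8 T:7>2)
P1→{A,C} P2→{R,T}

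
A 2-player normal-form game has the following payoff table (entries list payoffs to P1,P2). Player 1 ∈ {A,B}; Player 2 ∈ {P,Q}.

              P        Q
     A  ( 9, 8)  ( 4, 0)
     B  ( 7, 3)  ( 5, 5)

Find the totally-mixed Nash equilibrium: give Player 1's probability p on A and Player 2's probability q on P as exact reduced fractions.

p=1/5, q=1/3

P1 indiff ⇒ q·9+(1-q)·4 = q·7+(1-q)·5 ⇒ q(2) = (1-q)(1) ⇒ q = 1/3
P2 indiff ⇒ p·8+(1-p)·3 = p·0+(1-p)·5 ⇒ p(8) = (1-p)(2) ⇒ p = 1/5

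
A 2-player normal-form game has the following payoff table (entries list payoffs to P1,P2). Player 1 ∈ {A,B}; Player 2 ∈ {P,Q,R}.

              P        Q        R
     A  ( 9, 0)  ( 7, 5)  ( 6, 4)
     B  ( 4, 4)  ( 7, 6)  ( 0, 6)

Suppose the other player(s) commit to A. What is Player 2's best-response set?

argmax u_2 = {Q}

u_2(P vs A) = 0
u_2(Q vs A) = 5
u_2(R vs A) = 4
max payoff 5 at {Q}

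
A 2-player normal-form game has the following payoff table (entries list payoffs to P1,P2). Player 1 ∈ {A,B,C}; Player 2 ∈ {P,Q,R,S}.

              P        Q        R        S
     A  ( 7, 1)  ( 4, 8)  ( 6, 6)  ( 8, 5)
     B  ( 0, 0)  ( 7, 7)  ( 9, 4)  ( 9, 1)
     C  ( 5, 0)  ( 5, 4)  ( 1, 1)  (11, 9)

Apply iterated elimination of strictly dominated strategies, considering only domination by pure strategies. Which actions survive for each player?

Survivors P1:{B,C} P2:{Q,S}

P2 drop P (Q beats it: A:8>1 B:7>0 C:4>0)
P1 drop A (B beats it: Q:7>4 R:9>6 S:9>8)
P2 drop R (Q beats it: B:7>4 C:4>1)
P1→{B,C} P2→{Q,S}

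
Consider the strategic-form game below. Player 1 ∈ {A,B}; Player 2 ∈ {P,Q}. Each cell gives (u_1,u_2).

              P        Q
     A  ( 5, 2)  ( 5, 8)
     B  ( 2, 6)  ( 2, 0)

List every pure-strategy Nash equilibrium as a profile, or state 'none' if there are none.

PSNE = {(A,Q)}

(A,P): not NE [P2→Q gives 8>2]
(A,Q): NE
(B,P): not NE [P1→A gives 5>2]
(B,Q): not NE [P1→A gives 5>2; P2→P gives 6>0]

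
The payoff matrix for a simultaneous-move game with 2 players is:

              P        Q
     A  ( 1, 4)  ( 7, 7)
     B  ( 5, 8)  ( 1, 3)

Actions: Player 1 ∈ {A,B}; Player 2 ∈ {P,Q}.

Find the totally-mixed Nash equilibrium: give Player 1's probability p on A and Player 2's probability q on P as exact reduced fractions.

p=5/8, q=3/5

P1 indiff ⇒ q·1+(1-q)·7 = q·5+(1-q)·1 ⇒ q(-4) = (1-q)(-6) ⇒ q = 3/5
P2 indiff ⇒ p·4+(1-p)·8 = p·7+(1-p)·3 ⇒ p(-3) = (1-p)(-5) ⇒ p = 5/8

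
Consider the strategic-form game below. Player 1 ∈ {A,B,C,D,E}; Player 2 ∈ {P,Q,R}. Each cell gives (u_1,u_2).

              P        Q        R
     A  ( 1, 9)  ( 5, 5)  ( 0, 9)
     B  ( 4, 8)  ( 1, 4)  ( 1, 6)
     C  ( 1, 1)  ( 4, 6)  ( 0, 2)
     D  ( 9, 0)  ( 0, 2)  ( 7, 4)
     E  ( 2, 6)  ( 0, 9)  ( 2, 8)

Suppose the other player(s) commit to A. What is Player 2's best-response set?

u_2(P vs A) = 9
u_2(Q vs A) = 5
u_2(R vs A) = 9
max payoff 9 at {P,R}

P2 best: {P,R}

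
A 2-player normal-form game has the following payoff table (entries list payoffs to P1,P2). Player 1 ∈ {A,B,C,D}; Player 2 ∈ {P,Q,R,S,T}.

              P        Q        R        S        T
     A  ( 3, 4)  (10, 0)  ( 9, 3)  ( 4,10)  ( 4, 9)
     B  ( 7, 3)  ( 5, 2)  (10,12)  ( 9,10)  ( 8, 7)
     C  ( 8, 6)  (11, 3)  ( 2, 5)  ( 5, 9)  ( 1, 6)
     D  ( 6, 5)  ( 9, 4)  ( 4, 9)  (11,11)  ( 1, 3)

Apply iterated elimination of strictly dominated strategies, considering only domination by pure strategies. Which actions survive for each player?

P2 drop P (S beats it: A:10>4 B:10>3 C:9>6 D:11>5)
P2 drop Q (R beats it: A:3>0 B:12>2 C:5>3 D:9>4)
P1 drop A (B beats it: R:10>9 S:9>4 T:8>4)
P1 drop C (B beats it: R:10>2 S:9>5 T:8>1)
P2 drop T (R beats it: B:12>7 D:9>3)
P1→{B,D} P2→{R,S}

IESDS → P1:{B,D} P2:{R,S}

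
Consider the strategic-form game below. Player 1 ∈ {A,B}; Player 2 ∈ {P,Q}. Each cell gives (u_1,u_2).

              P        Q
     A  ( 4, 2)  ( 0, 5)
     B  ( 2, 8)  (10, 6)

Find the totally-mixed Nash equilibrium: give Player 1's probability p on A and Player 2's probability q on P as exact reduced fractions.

(p,q) = (2/5, 5/6)

P1 indiff ⇒ q·4+(1-q)·0 = q·2+(1-q)·10 ⇒ q(2) = (1-q)(10) ⇒ q = 5/6
P2 indiff ⇒ p·2+(1-p)·8 = p·5+(1-p)·6 ⇒ p(-3) = (1-p)(-2) ⇒ p = 2/5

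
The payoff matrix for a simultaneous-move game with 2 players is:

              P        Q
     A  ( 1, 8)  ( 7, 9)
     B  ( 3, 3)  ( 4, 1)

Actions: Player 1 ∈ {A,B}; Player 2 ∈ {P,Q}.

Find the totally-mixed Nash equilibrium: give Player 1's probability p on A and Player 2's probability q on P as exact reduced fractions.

P1 indiff ⇒ q·1+(1-q)·7 = q·3+(1-q)·4 ⇒ q(-2) = (1-q)(-3) ⇒ q = 3/5
P2 indiff ⇒ p·8+(1-p)·3 = p·9+(1-p)·1 ⇒ p(-1) = (1-p)(-2) ⇒ p = 2/3

(p,q) = (2/3, 3/5)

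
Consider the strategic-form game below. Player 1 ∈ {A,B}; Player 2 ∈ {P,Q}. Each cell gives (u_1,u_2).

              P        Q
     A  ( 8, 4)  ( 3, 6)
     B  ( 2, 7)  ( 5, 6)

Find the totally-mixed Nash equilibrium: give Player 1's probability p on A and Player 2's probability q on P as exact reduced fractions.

P1 indiff ⇒ q·8+(1-q)·3 = q·2+(1-q)·5 ⇒ q(6) = (1-q)(2) ⇒ q = 1/4
P2 indiff ⇒ p·4+(1-p)·7 = p·6+(1-p)·6 ⇒ p(-2) = (1-p)(-1) ⇒ p = 1/3

p=1/3, q=1/4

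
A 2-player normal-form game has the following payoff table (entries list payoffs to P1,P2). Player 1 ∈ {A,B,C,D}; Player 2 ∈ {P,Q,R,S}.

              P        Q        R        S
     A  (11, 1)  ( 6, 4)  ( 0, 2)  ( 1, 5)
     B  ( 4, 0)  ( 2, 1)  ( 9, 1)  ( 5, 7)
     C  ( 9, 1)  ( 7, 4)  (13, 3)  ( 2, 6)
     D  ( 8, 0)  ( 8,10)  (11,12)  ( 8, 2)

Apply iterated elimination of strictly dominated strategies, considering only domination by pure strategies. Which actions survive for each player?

Survivors P1:{C,D} P2:{Q,R,S}

P1 drop B (D beats it: P:8>4 Q:8>2 R:11>9 S:8>5)
P2 drop P (Q beats it: A:4>1 C:4>1 D:10>0)
P1 drop A (C beats it: Q:7>6 R:13>0 S:2>1)
P1→{C,D} P2→{Q,R,S}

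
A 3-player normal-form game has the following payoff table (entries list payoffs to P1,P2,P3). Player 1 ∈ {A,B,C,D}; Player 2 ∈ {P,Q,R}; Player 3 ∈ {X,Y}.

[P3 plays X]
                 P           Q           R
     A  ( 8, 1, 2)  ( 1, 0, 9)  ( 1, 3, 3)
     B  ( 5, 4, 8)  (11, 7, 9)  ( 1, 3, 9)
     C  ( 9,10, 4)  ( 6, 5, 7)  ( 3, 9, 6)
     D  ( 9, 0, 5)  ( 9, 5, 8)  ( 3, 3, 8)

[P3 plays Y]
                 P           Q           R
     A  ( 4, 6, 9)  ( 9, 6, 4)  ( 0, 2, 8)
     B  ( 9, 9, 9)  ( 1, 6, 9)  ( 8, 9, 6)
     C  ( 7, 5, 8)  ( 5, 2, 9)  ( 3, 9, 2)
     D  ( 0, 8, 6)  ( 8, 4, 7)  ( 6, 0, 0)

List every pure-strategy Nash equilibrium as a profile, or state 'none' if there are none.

NE set: (B,P,Y), (B,Q,X)

(A,P,X): not NE [P1→D gives 9>8; P2→R gives 3>1; P3→Y gives 9>2]
(A,P,Y): not NE [P1→B gives 9>4]
(A,Q,X): not NE [P1→B gives 11>1; P2→R gives 3>0]
(A,Q,Y): not NE [P3→X gives 9>4]
(A,R,X): not NE [P1→D gives 3>1; P3→Y gives 8>3]
(A,R,Y): not NE [P1→B gives 8>0; P2→Q gives 6>2]
(B,P,X): not NE [P1→D gives 9>5; P2→Q gives 7>4; P3→Y gives 9>8]
(B,P,Y): NE
(B,Q,X): NE
(B,Q,Y): not NE [P1→A gives 9>1; P2→R gives 9>6]
(B,R,X): not NE [P1→D gives 3>1; P2→Q gives 7>3]
(B,R,Y): not NE [P3→X gives 9>6]
(C,P,X): not NE [P3→Y gives 8>4]
(C,P,Y): not NE [P1→B gives 9>7; P2→R gives 9>5]
(C,Q,X): not NE [P1→B gives 11>6; P2→P gives 10>5; P3→Y gives 9>7]
(C,Q,Y): not NE [P1→A gives 9>5; P2→R gives 9>2]
(C,R,X): not NE [P2→P gives 10>9]
(C,R,Y): not NE [P1→B gives 8>3; P3→X gives 6>2]
(D,P,X): not NE [P2→Q gives 5>0; P3→Y gives 6>5]
(D,P,Y): not NE [P1→B gives 9>0]
(D,Q,X): not NE [P1→B gives 11>9]
(D,Q,Y): not NE [P1→A gives 9>8; P2→P gives 8>4; P3→X gives 8>7]
(D,R,X): not NE [P2→Q gives 5>3]
(D,R,Y): not NE [P1→B gives 8>6; P2→P gives 8>0; P3→X gives 8>0]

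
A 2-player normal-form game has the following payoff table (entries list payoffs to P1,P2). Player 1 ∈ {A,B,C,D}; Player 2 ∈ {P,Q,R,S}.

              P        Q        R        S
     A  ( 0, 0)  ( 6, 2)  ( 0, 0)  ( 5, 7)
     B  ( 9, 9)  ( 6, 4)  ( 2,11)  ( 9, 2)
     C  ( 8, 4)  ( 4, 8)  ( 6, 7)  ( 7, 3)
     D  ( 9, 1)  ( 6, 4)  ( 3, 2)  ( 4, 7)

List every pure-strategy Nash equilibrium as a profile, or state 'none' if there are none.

No pure NE.

(A,P): not NE [P1→D gives 9>0; P2→S gives 7>0]
(A,Q): not NE [P2→S gives 7>2]
(A,R): not NE [P1→C gives 6>0; P2→S gives 7>0]
(A,S): not NE [P1→B gives 9>5]
(B,P): not NE [P2→R gives 11>9]
(B,Q): not NE [P2→R gives 11>4]
(B,R): not NE [P1→C gives 6>2]
(B,S): not NE [P2→R gives 11>2]
(C,P): not NE [P1→D gives 9>8; P2→Q gives 8>4]
(C,Q): not NE [P1→D gives 6>4]
(C,R): not NE [P2→Q gives 8>7]
(C,S): not NE [P1→B gives 9>7; P2→Q gives 8>3]
(D,P): not NE [P2→S gives 7>1]
(D,Q): not NE [P2→S gives 7>4]
(D,R): not NE [P1→C gives 6>3; P2→S gives 7>2]
(D,S): not NE [P1→B gives 9>4]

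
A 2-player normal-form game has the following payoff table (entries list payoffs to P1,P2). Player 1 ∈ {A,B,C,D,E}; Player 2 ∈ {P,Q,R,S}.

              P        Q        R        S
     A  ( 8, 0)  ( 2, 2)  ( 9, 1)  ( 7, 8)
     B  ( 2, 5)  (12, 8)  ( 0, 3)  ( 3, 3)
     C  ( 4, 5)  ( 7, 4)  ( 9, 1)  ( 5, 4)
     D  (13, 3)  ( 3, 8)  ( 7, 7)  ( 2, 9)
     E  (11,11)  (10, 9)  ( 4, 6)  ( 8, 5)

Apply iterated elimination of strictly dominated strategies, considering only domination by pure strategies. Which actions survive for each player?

P2 drop R (Q beats it: A:2>1 B:8>3 C:4>1 D:8>7 E:9>6)
P1 drop A (E beats it: P:11>8 Q:10>2 S:8>7)
P1 drop C (E beats it: P:11>4 Q:10>7 S:8>5)
P1→{B,D,E} P2→{P,Q,S}

IESDS → P1:{B,D,E} P2:{P,Q,S}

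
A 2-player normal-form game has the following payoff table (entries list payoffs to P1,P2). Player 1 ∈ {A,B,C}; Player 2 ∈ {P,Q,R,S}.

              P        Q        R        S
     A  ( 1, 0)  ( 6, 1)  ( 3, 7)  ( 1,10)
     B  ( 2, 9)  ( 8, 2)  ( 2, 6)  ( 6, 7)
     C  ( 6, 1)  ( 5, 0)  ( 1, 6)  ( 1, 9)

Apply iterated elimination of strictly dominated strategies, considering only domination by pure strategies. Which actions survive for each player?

P2 drop Q (R beats it: A:7>1 B:6>2 C:6>0)
P2 drop R (S beats it: A:10>7 B:7>6 C:9>6)
P1 drop A (B beats it: P:2>1 S:6>1)
P1→{B,C} P2→{P,S}

IESDS → P1:{B,C} P2:{P,S}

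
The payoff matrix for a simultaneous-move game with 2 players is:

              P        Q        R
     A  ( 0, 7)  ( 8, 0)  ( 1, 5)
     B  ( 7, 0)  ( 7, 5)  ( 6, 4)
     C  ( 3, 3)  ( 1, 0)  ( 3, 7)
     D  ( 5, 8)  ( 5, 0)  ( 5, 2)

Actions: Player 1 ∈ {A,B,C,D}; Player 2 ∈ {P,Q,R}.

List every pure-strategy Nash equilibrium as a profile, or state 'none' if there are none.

(A,P): not NE [P1→B gives 7>0]
(A,Q): not NE [P2→P gives 7>0]
(A,R): not NE [P1→B gives 6>1; P2→P gives 7>5]
(B,P): not NE [P2→Q gives 5>0]
(B,Q): not NE [P1→A gives 8>7]
(B,R): not NE [P2→Q gives 5>4]
(C,P): not NE [P1→B gives 7>3; P2→R gives 7>3]
(C,Q): not NE [P1→A gives 8>1; P2→R gives 7>0]
(C,R): not NE [P1→B gives 6>3]
(D,P): not NE [P1→B gives 7>5]
(D,Q): not NE [P1→A gives 8>5; P2→P gives 8>0]
(D,R): not NE [P1→B gives 6>5; P2→P gives 8>2]

PSNE: ∅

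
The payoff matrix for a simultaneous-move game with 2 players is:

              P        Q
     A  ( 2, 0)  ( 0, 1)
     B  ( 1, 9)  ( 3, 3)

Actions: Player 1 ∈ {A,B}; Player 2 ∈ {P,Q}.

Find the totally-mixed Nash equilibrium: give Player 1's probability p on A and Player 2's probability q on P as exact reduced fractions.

(p,q) = (6/7, 3/4)

P1 indiff ⇒ q·2+(1-q)·0 = q·1+(1-q)·3 ⇒ q(1) = (1-q)(3) ⇒ q = 3/4
P2 indiff ⇒ p·0+(1-p)·9 = p·1+(1-p)·3 ⇒ p(-1) = (1-p)(-6) ⇒ p = 6/7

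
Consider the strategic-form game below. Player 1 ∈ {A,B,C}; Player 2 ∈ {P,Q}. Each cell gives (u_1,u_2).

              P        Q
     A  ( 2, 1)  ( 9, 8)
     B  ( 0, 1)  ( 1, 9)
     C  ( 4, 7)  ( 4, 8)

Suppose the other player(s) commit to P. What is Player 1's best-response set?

BR_1 = {C}

u_1(A vs P) = 2
u_1(B vs P) = 0
u_1(C vs P) = 4
max payoff 4 at {C}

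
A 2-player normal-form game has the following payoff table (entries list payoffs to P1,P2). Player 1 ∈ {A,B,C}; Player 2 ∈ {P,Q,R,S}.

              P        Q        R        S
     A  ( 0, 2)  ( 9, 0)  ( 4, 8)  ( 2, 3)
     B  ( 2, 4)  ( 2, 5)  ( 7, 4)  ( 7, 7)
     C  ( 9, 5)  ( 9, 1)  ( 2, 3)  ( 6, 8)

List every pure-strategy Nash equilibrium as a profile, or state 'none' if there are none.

(A,P): not NE [P1→C gives 9>0; P2→R gives 8>2]
(A,Q): not NE [P2→R gives 8>0]
(A,R): not NE [P1→B gives 7>4]
(A,S): not NE [P1→B gives 7>2; P2→R gives 8>3]
(B,P): not NE [P1→C gives 9>2; P2→S gives 7>4]
(B,Q): not NE [P1→C gives 9>2; P2→S gives 7>5]
(B,R): not NE [P2→S gives 7>4]
(B,S): NE
(C,P): not NE [P2→S gives 8>5]
(C,Q): not NE [P2→S gives 8>1]
(C,R): not NE [P1→B gives 7>2; P2→S gives 8>3]
(C,S): not NE [P1→B gives 7>6]

Nash profiles: (B,S)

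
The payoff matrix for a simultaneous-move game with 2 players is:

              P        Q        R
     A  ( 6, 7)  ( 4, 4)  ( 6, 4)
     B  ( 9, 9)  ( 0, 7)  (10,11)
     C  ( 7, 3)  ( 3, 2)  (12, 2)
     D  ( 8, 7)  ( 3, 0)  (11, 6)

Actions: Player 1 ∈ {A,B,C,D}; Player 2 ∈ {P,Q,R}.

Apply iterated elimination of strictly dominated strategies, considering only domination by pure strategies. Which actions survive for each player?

Remaining: P1:{B,C,D} P2:{P,R}

P2 drop Q (P beats it: A:7>4 B:9>7 C:3>2 D:7>0)
P1 drop A (B beats it: P:9>6 R:10>6)
P1→{B,C,D} P2→{P,R}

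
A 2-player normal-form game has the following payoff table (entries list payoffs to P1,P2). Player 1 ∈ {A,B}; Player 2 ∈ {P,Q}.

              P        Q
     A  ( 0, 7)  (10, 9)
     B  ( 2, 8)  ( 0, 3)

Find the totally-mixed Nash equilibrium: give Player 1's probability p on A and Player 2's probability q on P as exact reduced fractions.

p=5/7, q=5/6

P1 indiff ⇒ q·0+(1-q)·10 = q·2+(1-q)·0 ⇒ q(-2) = (1-q)(-10) ⇒ q = 5/6
P2 indiff ⇒ p·7+(1-p)·8 = p·9+(1-p)·3 ⇒ p(-2) = (1-p)(-5) ⇒ p = 5/7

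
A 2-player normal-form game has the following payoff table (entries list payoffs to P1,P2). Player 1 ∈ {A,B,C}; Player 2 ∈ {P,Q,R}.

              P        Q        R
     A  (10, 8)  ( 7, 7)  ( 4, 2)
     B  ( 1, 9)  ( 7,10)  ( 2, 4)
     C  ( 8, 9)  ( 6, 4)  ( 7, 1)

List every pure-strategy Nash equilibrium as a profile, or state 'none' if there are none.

NE set: (A,P), (B,Q)

(A,P): NE
(A,Q): not NE [P2→P gives 8>7]
(A,R): not NE [P1→C gives 7>4; P2→P gives 8>2]
(B,P): not NE [P1→A gives 10>1; P2→Q gives 10>9]
(B,Q): NE
(B,R): not NE [P1→C gives 7>2; P2→Q gives 10>4]
(C,P): not NE [P1→A gives 10>8]
(C,Q): not NE [P1→B gives 7>6; P2→P gives 9>4]
(C,R): not NE [P2→P gives 9>1]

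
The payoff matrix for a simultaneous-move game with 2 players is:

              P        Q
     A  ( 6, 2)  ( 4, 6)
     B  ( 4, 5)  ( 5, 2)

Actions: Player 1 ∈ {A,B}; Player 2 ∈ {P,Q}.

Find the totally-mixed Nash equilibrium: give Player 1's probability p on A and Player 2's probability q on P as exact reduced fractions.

p=3/7, q=1/3

P1 indiff ⇒ q·6+(1-q)·4 = q·4+(1-q)·5 ⇒ q(2) = (1-q)(1) ⇒ q = 1/3
P2 indiff ⇒ p·2+(1-p)·5 = p·6+(1-p)·2 ⇒ p(-4) = (1-p)(-3) ⇒ p = 3/7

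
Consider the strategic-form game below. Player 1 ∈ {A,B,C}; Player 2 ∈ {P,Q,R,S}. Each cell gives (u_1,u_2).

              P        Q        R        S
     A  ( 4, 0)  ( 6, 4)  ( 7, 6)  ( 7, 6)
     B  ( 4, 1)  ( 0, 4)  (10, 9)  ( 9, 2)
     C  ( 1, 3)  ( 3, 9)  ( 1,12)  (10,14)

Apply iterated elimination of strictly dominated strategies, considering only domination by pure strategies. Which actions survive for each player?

P2 drop P (Q beats it: A:4>0 B:4>1 C:9>3)
P2 drop Q (R beats it: A:6>4 B:9>4 C:12>9)
P1 drop A (B beats it: R:10>7 S:9>7)
P1→{B,C} P2→{R,S}

IESDS → P1:{B,C} P2:{R,S}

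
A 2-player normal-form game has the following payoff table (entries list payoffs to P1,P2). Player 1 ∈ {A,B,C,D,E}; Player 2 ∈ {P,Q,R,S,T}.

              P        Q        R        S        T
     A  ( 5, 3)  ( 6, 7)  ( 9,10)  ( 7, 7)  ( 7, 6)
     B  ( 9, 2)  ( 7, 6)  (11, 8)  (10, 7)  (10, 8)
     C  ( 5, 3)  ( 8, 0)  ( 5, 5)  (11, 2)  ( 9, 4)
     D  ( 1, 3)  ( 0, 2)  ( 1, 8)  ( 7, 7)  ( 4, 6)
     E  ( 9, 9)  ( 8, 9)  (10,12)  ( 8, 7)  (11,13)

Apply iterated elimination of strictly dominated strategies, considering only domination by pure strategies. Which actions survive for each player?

Survivors P1:{B,E} P2:{R,T}

P1 drop A (B beats it: P:9>5 Q:7>6 R:11>9 S:10>7 T:10>7)
P1 drop D (B beats it: P:9>1 Q:7>0 R:11>1 S:10>7 T:10>4)
P2 drop P (R beats it: B:8>2 C:5>3 E:12>9)
P2 drop Q (R beats it: B:8>6 C:5>0 E:12>9)
P2 drop S (R beats it: B:8>7 C:5>2 E:12>7)
P1 drop C (B beats it: R:11>5 T:10>9)
P1→{B,E} P2→{R,T}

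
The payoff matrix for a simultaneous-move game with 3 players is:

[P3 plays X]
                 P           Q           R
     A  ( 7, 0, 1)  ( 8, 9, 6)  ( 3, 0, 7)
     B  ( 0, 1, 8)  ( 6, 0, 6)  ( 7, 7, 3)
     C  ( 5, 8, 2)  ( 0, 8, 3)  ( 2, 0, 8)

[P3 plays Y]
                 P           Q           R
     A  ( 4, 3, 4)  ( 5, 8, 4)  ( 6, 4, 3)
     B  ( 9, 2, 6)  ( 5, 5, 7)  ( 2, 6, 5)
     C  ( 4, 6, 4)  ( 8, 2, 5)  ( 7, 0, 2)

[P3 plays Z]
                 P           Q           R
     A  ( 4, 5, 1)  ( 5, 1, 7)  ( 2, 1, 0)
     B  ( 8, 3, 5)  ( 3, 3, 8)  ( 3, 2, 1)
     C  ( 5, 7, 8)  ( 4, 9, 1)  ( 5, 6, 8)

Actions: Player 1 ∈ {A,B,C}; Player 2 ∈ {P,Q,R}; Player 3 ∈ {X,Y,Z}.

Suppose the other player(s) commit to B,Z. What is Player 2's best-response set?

u_2(P vs B,Z) = 3
u_2(Q vs B,Z) = 3
u_2(R vs B,Z) = 2
max payoff 3 at {P,Q}

P2 best: {P,Q}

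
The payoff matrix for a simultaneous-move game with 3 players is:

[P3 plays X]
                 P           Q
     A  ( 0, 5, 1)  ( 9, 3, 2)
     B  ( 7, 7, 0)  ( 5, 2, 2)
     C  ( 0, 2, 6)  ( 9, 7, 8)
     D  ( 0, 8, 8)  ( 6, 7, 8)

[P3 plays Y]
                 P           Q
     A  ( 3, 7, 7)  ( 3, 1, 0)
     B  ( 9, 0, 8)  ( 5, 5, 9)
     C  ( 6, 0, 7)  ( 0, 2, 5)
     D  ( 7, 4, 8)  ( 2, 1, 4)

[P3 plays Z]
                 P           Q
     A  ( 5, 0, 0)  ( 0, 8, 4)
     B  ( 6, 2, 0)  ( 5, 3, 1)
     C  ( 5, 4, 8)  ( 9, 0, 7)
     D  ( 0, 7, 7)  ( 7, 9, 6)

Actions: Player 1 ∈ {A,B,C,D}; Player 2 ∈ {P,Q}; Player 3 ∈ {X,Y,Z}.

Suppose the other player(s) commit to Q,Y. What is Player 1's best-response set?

u_1(A vs Q,Y) = 3
u_1(B vs Q,Y) = 5
u_1(C vs Q,Y) = 0
u_1(D vs Q,Y) = 2
max payoff 5 at {B}

P1 best: {B}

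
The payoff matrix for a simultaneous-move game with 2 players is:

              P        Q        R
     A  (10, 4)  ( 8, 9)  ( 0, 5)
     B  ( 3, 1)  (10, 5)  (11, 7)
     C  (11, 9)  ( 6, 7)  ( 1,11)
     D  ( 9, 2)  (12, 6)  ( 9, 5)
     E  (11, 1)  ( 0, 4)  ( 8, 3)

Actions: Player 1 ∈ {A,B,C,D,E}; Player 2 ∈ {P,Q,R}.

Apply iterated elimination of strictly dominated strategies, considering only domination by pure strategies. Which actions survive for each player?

P2 drop P (R beats it: A:5>4 B:7>1 C:11>9 D:5>2 E:3>1)
P1 drop A (B beats it: Q:10>8 R:11>0)
P1 drop C (B beats it: Q:10>6 R:11>1)
P1 drop E (B beats it: Q:10>0 R:11>8)
P1→{B,D} P2→{Q,R}

Remaining: P1:{B,D} P2:{Q,R}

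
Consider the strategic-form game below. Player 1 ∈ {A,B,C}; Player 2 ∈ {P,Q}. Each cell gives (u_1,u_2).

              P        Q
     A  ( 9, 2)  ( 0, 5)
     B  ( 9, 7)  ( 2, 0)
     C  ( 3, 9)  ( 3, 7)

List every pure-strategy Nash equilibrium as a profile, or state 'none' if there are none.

(A,P): not NE [P2→Q gives 5>2]
(A,Q): not NE [P1→C gives 3>0]
(B,P): NE
(B,Q): not NE [P1→C gives 3>2; P2→P gives 7>0]
(C,P): not NE [P1→B gives 9>3]
(C,Q): not NE [P2→P gives 9>7]

NE set: (B,P)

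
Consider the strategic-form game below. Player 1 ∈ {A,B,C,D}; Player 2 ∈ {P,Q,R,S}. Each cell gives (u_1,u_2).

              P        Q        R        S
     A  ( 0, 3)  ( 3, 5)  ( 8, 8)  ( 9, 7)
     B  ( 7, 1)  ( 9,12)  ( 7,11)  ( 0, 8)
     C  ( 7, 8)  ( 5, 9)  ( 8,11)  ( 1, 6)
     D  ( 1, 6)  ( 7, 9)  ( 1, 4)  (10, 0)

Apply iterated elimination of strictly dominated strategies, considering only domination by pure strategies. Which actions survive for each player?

P2 drop P (Q beats it: A:5>3 B:12>1 C:9>8 D:9>6)
P2 drop S (R beats it: A:8>7 B:11>8 C:11>6 D:4>0)
P1 drop D (B beats it: Q:9>7 R:7>1)
P1→{A,B,C} P2→{Q,R}

Remaining: P1:{A,B,C} P2:{Q,R}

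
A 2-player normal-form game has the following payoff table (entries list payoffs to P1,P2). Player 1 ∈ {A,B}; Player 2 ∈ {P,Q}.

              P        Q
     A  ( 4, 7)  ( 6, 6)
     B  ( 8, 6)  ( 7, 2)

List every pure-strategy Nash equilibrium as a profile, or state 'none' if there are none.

PSNE = {(B,P)}

(A,P): not NE [P1→B gives 8>4]
(A,Q): not NE [P1→B gives 7>6; P2→P gives 7>6]
(B,P): NE
(B,Q): not NE [P2→P gives 6>2]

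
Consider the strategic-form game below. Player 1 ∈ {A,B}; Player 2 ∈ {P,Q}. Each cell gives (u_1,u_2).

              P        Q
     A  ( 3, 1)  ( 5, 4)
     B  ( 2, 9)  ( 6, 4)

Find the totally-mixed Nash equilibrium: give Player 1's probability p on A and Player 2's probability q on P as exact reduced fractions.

P1 mixes 5/8 on A; P2 mixes 1/2 on P

P1 indiff ⇒ q·3+(1-q)·5 = q·2+(1-q)·6 ⇒ q(1) = (1-q)(1) ⇒ q = 1/2
P2 indiff ⇒ p·1+(1-p)·9 = p·4+(1-p)·4 ⇒ p(-3) = (1-p)(-5) ⇒ p = 5/8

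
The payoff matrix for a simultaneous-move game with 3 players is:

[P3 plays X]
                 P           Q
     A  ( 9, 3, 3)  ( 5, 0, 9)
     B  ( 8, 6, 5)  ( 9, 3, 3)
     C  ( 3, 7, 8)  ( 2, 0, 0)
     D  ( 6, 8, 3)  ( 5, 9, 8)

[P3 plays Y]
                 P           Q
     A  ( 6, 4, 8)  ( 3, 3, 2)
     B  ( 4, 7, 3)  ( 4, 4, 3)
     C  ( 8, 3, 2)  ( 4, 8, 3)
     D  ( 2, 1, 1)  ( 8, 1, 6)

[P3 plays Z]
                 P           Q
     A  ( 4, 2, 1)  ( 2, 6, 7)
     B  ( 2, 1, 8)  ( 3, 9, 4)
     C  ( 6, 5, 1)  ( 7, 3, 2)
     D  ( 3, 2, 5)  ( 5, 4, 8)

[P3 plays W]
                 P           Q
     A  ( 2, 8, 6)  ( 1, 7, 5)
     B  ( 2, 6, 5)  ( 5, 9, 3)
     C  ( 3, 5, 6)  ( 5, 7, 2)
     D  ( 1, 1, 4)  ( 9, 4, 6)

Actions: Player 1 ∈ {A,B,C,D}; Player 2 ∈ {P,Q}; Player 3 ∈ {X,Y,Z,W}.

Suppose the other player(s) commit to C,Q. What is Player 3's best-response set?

argmax u_3 = {Y}

u_3(X vs C,Q) = 0
u_3(Y vs C,Q) = 3
u_3(Z vs C,Q) = 2
u_3(W vs C,Q) = 2
max payoff 3 at {Y}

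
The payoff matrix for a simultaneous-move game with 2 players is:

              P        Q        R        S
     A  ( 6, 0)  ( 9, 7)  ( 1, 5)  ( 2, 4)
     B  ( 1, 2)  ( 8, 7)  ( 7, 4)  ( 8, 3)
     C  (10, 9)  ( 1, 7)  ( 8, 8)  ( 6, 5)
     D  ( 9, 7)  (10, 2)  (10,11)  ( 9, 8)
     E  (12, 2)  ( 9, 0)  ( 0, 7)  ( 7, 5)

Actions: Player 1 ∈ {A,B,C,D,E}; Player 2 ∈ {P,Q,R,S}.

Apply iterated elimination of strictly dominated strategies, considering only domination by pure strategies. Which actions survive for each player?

P1 drop A (D beats it: P:9>6 Q:10>9 R:10>1 S:9>2)
P1 drop B (D beats it: P:9>1 Q:10>8 R:10>7 S:9>8)
P2 drop Q (P beats it: C:9>7 D:7>2 E:2>0)
P2 drop S (R beats it: C:8>5 D:11>8 E:7>5)
P1→{C,D,E} P2→{P,R}

Survivors P1:{C,D,E} P2:{P,R}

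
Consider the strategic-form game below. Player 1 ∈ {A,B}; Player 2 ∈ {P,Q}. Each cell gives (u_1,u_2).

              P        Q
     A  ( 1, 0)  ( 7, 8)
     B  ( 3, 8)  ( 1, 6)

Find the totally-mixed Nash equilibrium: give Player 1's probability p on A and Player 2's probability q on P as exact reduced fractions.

(p,q) = (1/5, 3/4)

P1 indiff ⇒ q·1+(1-q)·7 = q·3+(1-q)·1 ⇒ q(-2) = (1-q)(-6) ⇒ q = 3/4
P2 indiff ⇒ p·0+(1-p)·8 = p·8+(1-p)·6 ⇒ p(-8) = (1-p)(-2) ⇒ p = 1/5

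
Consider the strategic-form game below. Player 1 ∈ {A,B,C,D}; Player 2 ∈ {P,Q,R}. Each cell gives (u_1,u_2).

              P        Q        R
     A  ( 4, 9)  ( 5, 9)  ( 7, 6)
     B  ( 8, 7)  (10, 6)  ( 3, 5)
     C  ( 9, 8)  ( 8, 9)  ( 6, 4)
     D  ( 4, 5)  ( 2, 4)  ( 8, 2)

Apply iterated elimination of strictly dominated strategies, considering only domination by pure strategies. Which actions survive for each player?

Remaining: P1:{B,C} P2:{P,Q}

P2 drop R (P beats it: A:9>6 B:7>5 C:8>4 D:5>2)
P1 drop A (B beats it: P:8>4 Q:10>5)
P1 drop D (B beats it: P:8>4 Q:10>2)
P1→{B,C} P2→{P,Q}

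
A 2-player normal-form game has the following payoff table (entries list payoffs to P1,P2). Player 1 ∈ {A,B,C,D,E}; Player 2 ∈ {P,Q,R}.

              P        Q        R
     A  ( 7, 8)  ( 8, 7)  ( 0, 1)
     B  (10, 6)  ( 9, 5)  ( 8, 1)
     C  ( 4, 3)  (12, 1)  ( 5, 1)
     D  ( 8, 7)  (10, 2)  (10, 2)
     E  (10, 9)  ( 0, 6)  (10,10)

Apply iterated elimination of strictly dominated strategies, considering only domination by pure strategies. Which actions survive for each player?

P1 drop A (B beats it: P:10>7 Q:9>8 R:8>0)
P2 drop Q (P beats it: B:6>5 C:3>1 D:7>2 E:9>6)
P1 drop C (B beats it: P:10>4 R:8>5)
P1→{B,D,E} P2→{P,R}

IESDS → P1:{B,D,E} P2:{P,R}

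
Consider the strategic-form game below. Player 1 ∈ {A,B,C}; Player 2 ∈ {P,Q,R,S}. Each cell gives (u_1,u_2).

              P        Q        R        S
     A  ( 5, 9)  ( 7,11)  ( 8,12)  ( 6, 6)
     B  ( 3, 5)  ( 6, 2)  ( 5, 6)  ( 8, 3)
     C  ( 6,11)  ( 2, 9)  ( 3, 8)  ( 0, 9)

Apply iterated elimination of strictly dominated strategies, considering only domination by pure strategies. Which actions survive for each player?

IESDS → P1:{A,C} P2:{P,Q,R}

P2 drop S (P beats it: A:9>6 B:5>3 C:11>9)
P1 drop B (A beats it: P:5>3 Q:7>6 R:8>5)
P1→{A,C} P2→{P,Q,R}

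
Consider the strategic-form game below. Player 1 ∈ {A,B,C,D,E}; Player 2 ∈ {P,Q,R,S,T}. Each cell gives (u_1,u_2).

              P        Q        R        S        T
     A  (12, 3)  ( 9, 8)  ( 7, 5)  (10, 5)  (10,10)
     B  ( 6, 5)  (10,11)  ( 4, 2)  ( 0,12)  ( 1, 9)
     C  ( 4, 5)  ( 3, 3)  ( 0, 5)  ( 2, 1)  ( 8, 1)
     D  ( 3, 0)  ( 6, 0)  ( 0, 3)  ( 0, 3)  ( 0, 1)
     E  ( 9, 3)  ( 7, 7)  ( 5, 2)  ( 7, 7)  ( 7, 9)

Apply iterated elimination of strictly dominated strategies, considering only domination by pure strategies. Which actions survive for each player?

Survivors P1:{A,B} P2:{Q,S,T}

P1 drop C (A beats it: P:12>4 Q:9>3 R:7>0 S:10>2 T:10>8)
P1 drop D (A beats it: P:12>3 Q:9>6 R:7>0 S:10>0 T:10>0)
P1 drop E (A beats it: P:12>9 Q:9>7 R:7>5 S:10>7 T:10>7)
P2 drop P (Q beats it: A:8>3 B:11>5)
P2 drop R (Q beats it: A:8>5 B:11>2)
P1→{A,B} P2→{Q,S,T}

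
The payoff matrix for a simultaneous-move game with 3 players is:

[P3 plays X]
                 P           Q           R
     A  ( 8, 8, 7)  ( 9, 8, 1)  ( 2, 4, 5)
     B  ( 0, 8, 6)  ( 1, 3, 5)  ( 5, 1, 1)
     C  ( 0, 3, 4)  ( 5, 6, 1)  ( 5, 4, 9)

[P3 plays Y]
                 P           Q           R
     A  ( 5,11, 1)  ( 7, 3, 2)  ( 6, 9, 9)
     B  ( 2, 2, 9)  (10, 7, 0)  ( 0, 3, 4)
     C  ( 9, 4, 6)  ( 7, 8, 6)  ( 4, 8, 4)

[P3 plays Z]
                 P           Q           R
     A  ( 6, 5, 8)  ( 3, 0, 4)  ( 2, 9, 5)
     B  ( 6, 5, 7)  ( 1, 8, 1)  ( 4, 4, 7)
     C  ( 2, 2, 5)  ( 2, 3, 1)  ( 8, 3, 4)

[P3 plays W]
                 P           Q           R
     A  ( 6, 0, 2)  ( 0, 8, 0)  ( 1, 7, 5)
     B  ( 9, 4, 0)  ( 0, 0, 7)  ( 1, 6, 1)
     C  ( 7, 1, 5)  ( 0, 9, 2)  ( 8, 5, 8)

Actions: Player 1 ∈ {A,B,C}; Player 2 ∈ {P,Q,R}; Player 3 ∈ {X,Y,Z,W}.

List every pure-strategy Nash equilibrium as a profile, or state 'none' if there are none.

(A,P,X): not NE [P3→Z gives 8>7]
(A,P,Y): not NE [P1→C gives 9>5; P3→Z gives 8>1]
(A,P,Z): not NE [P2→R gives 9>5]
(A,P,W): not NE [P1→B gives 9>6; P2→Q gives 8>0; P3→Z gives 8>2]
(A,Q,X): not NE [P3→Z gives 4>1]
(A,Q,Y): not NE [P1→B gives 10>7; P2→P gives 11>3; P3→Z gives 4>2]
(A,Q,Z): not NE [P2→R gives 9>0]
(A,Q,W): not NE [P3→Z gives 4>0]
(A,R,X): not NE [P1→C gives 5>2; P2→Q gives 8>4; P3→Y gives 9>5]
(A,R,Y): not NE [P2→P gives 11>9]
(A,R,Z): not NE [P1→C gives 8>2; P3→Y gives 9>5]
(A,R,W): not NE [P1→C gives 8>1; P2→Q gives 8>7; P3→Y gives 9>5]
(B,P,X): not NE [P1→A gives 8>0; P3→Y gives 9>6]
(B,P,Y): not NE [P1→C gives 9>2; P2→Q gives 7>2]
(B,P,Z): not NE [P2→Q gives 8>5; P3→Y gives 9>7]
(B,P,W): not NE [P2→R gives 6>4; P3→Y gives 9>0]
(B,Q,X): not NE [P1→A gives 9>1; P2→P gives 8>3; P3→W gives 7>5]
(B,Q,Y): not NE [P3→W gives 7>0]
(B,Q,Z): not NE [P1→A gives 3>1; P3→W gives 7>1]
(B,Q,W): not NE [P2→R gives 6>0]
(B,R,X): not NE [P2→P gives 8>1; P3→Z gives 7>1]
(B,R,Y): not NE [P1→A gives 6>0; P2→Q gives 7>3; P3→Z gives 7>4]
(B,R,Z): not NE [P1→C gives 8>4; P2→Q gives 8>4]
(B,R,W): not NE [P1→C gives 8>1; P3→Z gives 7>1]
(C,P,X): not NE [P1→A gives 8>0; P2→Q gives 6>3; P3→Y gives 6>4]
(C,P,Y): not NE [P2→R gives 8>4]
(C,P,Z): not NE [P1→B gives 6>2; P2→R gives 3>2; P3→Y gives 6>5]
(C,P,W): not NE [P1→B gives 9>7; P2→Q gives 9>1; P3→Y gives 6>5]
(C,Q,X): not NE [P1→A gives 9>5; P3→Y gives 6>1]
(C,Q,Y): not NE [P1→B gives 10>7]
(C,Q,Z): not NE [P1→A gives 3>2; P3→Y gives 6>1]
(C,Q,W): not NE [P3→Y gives 6>2]
(C,R,X): not NE [P2→Q gives 6>4]
(C,R,Y): not NE [P1→A gives 6>4; P3→X gives 9>4]
(C,R,Z): not NE [P3→X gives 9>4]
(C,R,W): not NE [P2→Q gives 9>5; P3→X gives 9>8]

No pure NE.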